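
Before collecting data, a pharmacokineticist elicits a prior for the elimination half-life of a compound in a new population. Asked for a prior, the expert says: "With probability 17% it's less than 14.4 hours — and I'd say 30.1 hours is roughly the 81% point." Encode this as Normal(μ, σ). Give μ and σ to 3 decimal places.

μ = 22.577, σ = 8.570

For Normal(μ,σ), the p-quantile is μ + z_p·σ. Here z_{0.17} = -0.9542, z_{0.81} = 0.8779.
So 14.4 = μ − 0.9542σ and 30.1 = μ + 0.8779σ.
Subtracting: σ = (30.1 − 14.4)/(0.8779 − (-0.9542)) = 8.570.
Then μ = 14.4 − (-0.9542)·8.570 = 22.577.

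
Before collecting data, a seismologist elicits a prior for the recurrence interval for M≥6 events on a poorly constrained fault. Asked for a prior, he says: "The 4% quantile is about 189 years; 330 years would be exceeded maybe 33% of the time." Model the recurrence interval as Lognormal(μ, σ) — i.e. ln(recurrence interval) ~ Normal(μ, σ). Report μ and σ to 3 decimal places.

μ ≈ 5.687, σ ≈ 0.254

If T ~ Lognormal(μ,σ) then ln T ~ Normal(μ,σ), so the p-quantile of ln T is μ + z_p·σ.
ln(189) = 5.242 and ln(330) = 5.799; z_{0.04} = -1.751, z_{0.67} = 0.4399.
σ = (5.799 − 5.242)/(0.4399 − (-1.751)) = 0.254.
μ = 5.242 − (-1.751)·0.254 = 5.687.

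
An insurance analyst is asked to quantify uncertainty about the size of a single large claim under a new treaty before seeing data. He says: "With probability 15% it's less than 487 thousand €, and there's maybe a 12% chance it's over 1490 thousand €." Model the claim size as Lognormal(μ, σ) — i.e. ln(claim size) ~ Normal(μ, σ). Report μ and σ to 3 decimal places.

If T ~ Lognormal(μ,σ) then ln T ~ Normal(μ,σ), so the p-quantile of ln T is μ + z_p·σ.
ln(487) = 6.188 and ln(1490) = 7.307; z_{0.15} = -1.036, z_{0.88} = 1.175.
σ = (7.307 − 6.188)/(1.175 − (-1.036)) = 0.506.
μ = 6.188 − (-1.036)·0.506 = 6.712.

μ ≈ 6.712, σ ≈ 0.506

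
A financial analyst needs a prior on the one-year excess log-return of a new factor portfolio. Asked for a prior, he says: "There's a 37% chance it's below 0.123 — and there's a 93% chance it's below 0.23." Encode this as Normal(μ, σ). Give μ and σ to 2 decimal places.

μ = 0.14, σ = 0.06

The p-quantile of Normal(μ,σ) is μ + z_p·σ, with z_{0.37} = -0.3319 and z_{0.93} = 1.476.
Eliminate σ: μ = (z₂·x₁ − z₁·x₂)/(z₂ − z₁) = (1.476·0.123 − (-0.3319)·0.23)/1.808 = 0.14.
Then σ = (x₂ − x₁)/(z₂ − z₁) = (0.23 − 0.123)/1.808 = 0.06.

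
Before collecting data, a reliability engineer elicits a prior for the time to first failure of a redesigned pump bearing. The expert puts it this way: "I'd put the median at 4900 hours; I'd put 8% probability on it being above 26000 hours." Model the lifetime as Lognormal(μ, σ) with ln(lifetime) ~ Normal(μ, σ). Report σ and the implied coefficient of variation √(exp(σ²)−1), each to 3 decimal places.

σ ≈ 1.188, CV ≈ 1.760

If T ~ Lognormal(μ,σ) then ln T ~ Normal(μ,σ), so the p-quantile of ln T is μ + z_p·σ.
ln(4900) = 8.497 and ln(26000) = 10.17; z_{0.5} = 0, z_{0.92} = 1.405.
σ = (10.17 − 8.497)/(1.405 − (0)) = 1.188.
μ = 8.497 − (0)·1.188 = 8.497.
CV = √(exp(σ²)−1) = √(exp(1.4107)−1) = 1.760.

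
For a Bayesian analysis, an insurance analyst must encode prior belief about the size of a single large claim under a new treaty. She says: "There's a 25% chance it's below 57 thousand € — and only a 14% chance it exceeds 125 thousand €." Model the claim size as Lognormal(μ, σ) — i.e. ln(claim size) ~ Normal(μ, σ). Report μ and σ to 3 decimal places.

If T ~ Lognormal(μ,σ) then ln T ~ Normal(μ,σ), so the p-quantile of ln T is μ + z_p·σ.
ln(57) = 4.043 and ln(125) = 4.828; z_{0.25} = -0.6745, z_{0.86} = 1.08.
σ = (4.828 − 4.043)/(1.08 − (-0.6745)) = 0.447.
μ = 4.043 − (-0.6745)·0.447 = 4.345.

μ ≈ 4.345, σ ≈ 0.447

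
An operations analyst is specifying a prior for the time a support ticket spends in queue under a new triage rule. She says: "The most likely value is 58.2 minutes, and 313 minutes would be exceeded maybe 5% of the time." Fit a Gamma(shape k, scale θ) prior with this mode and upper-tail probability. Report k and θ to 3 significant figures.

Gamma(k,θ) with k>1 has mode (k−1)θ, so θ = 58.2/(k−1).
Need P(X < 313) = 0.95 with θ tied to k this way. Start at k = 2, θ = 58.2: P(X<313) ≈ 0.971.
Too high — lower k to spread out. Iterating converges to k ≈ 1.83.
Then θ = 58.2/(1.83−1) ≈ 70.1.

k ≈ 1.83, θ ≈ 70.1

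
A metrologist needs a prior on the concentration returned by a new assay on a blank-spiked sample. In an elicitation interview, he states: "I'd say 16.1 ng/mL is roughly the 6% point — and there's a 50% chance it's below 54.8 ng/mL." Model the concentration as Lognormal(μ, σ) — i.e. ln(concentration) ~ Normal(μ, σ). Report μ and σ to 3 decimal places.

If T ~ Lognormal(μ,σ) then ln T ~ Normal(μ,σ), so the p-quantile of ln T is μ + z_p·σ.
ln(16.1) = 2.779 and ln(54.8) = 4.004; z_{0.06} = -1.555, z_{0.5} = 0.
σ = (4.004 − 2.779)/(0 − (-1.555)) = 0.788.
μ = 2.779 − (-1.555)·0.788 = 4.004.

μ ≈ 4.004, σ ≈ 0.788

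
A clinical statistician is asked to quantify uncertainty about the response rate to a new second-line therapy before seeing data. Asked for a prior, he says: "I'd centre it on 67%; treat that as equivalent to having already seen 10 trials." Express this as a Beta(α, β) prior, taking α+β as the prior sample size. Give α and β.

α = 6.7, β = 3.3

Under the effective-sample-size interpretation, Beta(α, β) has prior mean α/(α+β) and prior sample size α+β.
So α+β = 10 and α/(α+β) = 0.67, giving α = 0.67·10 = 6.7 and β = 10 − 6.7 = 3.3.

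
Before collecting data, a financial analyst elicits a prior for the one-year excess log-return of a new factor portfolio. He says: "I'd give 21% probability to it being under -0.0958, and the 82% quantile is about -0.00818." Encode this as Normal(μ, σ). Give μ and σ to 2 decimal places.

μ = -0.05, σ = 0.05

For Normal(μ,σ), the p-quantile is μ + z_p·σ. Here z_{0.21} = -0.8064, z_{0.82} = 0.9154.
So -0.0958 = μ − 0.8064σ and -0.00818 = μ + 0.9154σ.
Subtracting: σ = (-0.00818 − -0.0958)/(0.9154 − (-0.8064)) = 0.05.
Then μ = -0.0958 − (-0.8064)·0.05 = -0.05.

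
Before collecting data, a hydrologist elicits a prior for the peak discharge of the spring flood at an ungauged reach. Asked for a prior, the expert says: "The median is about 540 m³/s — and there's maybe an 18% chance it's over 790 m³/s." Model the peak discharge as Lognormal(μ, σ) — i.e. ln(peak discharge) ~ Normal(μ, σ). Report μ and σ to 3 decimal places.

μ ≈ 6.292, σ ≈ 0.416

If T ~ Lognormal(μ,σ) then ln T ~ Normal(μ,σ), so the p-quantile of ln T is μ + z_p·σ.
ln(540) = 6.292 and ln(790) = 6.672; z_{0.5} = 0, z_{0.82} = 0.9154.
σ = (6.672 − 6.292)/(0.9154 − (0)) = 0.416.
μ = 6.292 − (0)·0.416 = 6.292.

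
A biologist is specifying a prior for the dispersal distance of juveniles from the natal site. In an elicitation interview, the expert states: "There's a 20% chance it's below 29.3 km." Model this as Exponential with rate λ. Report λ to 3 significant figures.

λ ≈ 0.00762

P(T < 29.3) = 1 − e^(−λ·29.3) = 0.2, so λ = −ln(1−0.2)/29.3 = −ln(0.8)/29.3 = 0.00762.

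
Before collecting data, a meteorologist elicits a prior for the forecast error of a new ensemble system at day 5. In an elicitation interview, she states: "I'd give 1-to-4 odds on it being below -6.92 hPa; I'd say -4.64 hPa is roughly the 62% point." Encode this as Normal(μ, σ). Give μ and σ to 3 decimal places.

μ = -5.247, σ = 1.988

For Normal(μ,σ), the p-quantile is μ + z_p·σ. Here z_{0.2} = -0.8416, z_{0.62} = 0.3055.
So -6.92 = μ − 0.8416σ and -4.64 = μ + 0.3055σ.
Subtracting: σ = (-4.64 − -6.92)/(0.3055 − (-0.8416)) = 1.988.
Then μ = -6.92 − (-0.8416)·1.988 = -5.247.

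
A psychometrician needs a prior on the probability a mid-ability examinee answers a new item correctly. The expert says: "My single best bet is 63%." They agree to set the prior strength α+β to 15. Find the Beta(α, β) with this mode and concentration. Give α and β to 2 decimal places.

For α,β > 1 the Beta mode is (α−1)/(α+β−2). With α+β = 15, the mode is (α−1)/13.
Set (α−1)/13 = 0.63 → α = 1 + 0.63·13 = 9.19.
β = 15 − α = 5.81.

α = 9.19, β = 5.81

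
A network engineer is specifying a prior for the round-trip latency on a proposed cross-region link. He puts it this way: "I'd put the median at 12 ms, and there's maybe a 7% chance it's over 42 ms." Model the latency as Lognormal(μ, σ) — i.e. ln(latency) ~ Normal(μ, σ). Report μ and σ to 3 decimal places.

If T ~ Lognormal(μ,σ) then ln T ~ Normal(μ,σ), so the p-quantile of ln T is μ + z_p·σ.
ln(12) = 2.485 and ln(42) = 3.738; z_{0.5} = 0, z_{0.93} = 1.476.
σ = (3.738 − 2.485)/(1.476 − (0)) = 0.849.
μ = 2.485 − (0)·0.849 = 2.485.

μ ≈ 2.485, σ ≈ 0.849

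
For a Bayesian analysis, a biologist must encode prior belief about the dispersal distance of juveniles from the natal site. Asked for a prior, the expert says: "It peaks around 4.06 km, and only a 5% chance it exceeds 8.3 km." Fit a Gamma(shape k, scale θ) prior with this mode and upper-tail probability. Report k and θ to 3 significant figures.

k ≈ 6.41, θ ≈ 0.75

Gamma(k,θ) with k>1 has mode (k−1)θ, so θ = 4.06/(k−1).
Need P(X < 8.3) = 0.95 with θ tied to k this way. Start at k = 2, θ = 4.06: P(X<8.3) ≈ 0.606.
Too low — raise k to concentrate. Iterating converges to k ≈ 6.41.
Then θ = 4.06/(6.41−1) ≈ 0.75.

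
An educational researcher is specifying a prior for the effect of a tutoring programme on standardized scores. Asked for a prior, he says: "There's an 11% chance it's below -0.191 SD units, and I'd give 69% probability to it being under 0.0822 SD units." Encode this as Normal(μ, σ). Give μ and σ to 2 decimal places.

For Normal(μ,σ), the p-quantile is μ + z_p·σ. Here z_{0.11} = -1.227, z_{0.69} = 0.4959.
So -0.191 = μ − 1.227σ and 0.0822 = μ + 0.4959σ.
Subtracting: σ = (0.0822 − -0.191)/(0.4959 − (-1.227)) = 0.16.
Then μ = -0.191 − (-1.227)·0.16 = 0.00.

μ = 0.00, σ = 0.16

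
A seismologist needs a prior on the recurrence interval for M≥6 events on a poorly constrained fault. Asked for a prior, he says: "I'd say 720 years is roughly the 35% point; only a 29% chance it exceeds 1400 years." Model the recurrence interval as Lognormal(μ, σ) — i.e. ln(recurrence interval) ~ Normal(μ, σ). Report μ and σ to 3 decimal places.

μ ≈ 6.852, σ ≈ 0.708

If T ~ Lognormal(μ,σ) then ln T ~ Normal(μ,σ), so the p-quantile of ln T is μ + z_p·σ.
ln(720) = 6.579 and ln(1400) = 7.244; z_{0.35} = -0.3853, z_{0.71} = 0.5534.
σ = (7.244 − 6.579)/(0.5534 − (-0.3853)) = 0.708.
μ = 6.579 − (-0.3853)·0.708 = 6.852.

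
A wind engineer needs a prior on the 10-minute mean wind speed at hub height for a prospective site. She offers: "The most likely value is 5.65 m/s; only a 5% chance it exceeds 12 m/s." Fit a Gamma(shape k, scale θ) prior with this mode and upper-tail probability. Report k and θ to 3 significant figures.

k ≈ 5.86, θ ≈ 1.16

Gamma(k,θ) with k>1 has mode (k−1)θ, so θ = 5.65/(k−1).
Need P(X < 12) = 0.95 with θ tied to k this way. Start at k = 2, θ = 5.65: P(X<12) ≈ 0.626.
Too low — raise k to concentrate. Iterating converges to k ≈ 5.86.
Then θ = 5.65/(5.86−1) ≈ 1.16.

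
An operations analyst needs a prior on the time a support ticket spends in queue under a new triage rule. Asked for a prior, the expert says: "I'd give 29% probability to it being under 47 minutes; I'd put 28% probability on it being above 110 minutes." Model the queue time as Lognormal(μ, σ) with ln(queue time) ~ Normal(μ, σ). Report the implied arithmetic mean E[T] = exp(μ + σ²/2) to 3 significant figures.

E[T] ≈ 94.1 minutes

If T ~ Lognormal(μ,σ) then ln T ~ Normal(μ,σ), so the p-quantile of ln T is μ + z_p·σ.
ln(47) = 3.85 and ln(110) = 4.7; z_{0.29} = -0.5534, z_{0.72} = 0.5828.
σ = (4.7 − 3.85)/(0.5828 − (-0.5534)) = 0.748.
μ = 3.85 − (-0.5534)·0.748 = 4.264.
E[T] = exp(μ + σ²/2) = exp(4.264 + 0.2800) = 94.1 minutes.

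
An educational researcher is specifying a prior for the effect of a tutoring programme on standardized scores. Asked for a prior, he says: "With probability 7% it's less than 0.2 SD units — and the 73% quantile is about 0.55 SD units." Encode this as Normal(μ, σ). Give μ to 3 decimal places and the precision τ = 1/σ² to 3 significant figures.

For Normal(μ,σ), the p-quantile is μ + z_p·σ. Here z_{0.07} = -1.476, z_{0.73} = 0.6128.
So 0.2 = μ − 1.476σ and 0.55 = μ + 0.6128σ.
Subtracting: σ = (0.55 − 0.2)/(0.6128 − (-1.476)) = 0.168.
Then μ = 0.2 − (-1.476)·0.168 = 0.447.
Precision τ = 1/σ² = 1/0.1676² = 35.6.

μ = 0.447, τ = 35.6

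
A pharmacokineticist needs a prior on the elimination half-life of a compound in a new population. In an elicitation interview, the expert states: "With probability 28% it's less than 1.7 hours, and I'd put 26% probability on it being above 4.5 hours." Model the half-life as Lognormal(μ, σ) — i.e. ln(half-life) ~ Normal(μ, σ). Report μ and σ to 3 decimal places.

If T ~ Lognormal(μ,σ) then ln T ~ Normal(μ,σ), so the p-quantile of ln T is μ + z_p·σ.
ln(1.7) = 0.5306 and ln(4.5) = 1.504; z_{0.28} = -0.5828, z_{0.74} = 0.6433.
σ = (1.504 − 0.5306)/(0.6433 − (-0.5828)) = 0.794.
μ = 0.5306 − (-0.5828)·0.794 = 0.993.

μ ≈ 0.993, σ ≈ 0.794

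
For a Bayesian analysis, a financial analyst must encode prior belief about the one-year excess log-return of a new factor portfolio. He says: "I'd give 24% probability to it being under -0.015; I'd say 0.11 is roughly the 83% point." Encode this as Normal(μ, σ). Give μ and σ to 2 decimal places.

The p-quantile of Normal(μ,σ) is μ + z_p·σ, with z_{0.24} = -0.7063 and z_{0.83} = 0.9542.
Eliminate σ: μ = (z₂·x₁ − z₁·x₂)/(z₂ − z₁) = (0.9542·-0.015 − (-0.7063)·0.11)/1.66 = 0.04.
Then σ = (x₂ − x₁)/(z₂ − z₁) = (0.11 − -0.015)/1.66 = 0.08.

μ = 0.04, σ = 0.08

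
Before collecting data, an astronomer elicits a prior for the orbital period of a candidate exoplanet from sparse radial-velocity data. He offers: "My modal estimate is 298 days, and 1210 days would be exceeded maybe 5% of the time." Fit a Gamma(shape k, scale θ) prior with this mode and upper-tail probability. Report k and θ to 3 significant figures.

Gamma(k,θ) with k>1 has mode (k−1)θ, so θ = 298/(k−1).
Need P(X < 1210) = 0.95 with θ tied to k this way. Start at k = 2, θ = 298: P(X<1210) ≈ 0.913.
Too low — raise k to concentrate. Iterating converges to k ≈ 2.28.
Then θ = 298/(2.28−1) ≈ 233.

k ≈ 2.28, θ ≈ 233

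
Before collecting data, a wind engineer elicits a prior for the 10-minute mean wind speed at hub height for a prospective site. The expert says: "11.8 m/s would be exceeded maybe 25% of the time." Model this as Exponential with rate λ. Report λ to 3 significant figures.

P(T > 11.8) = e^(−λ·11.8) = 0.25, so λ = −ln(0.25)/11.8 = 0.117.

λ ≈ 0.117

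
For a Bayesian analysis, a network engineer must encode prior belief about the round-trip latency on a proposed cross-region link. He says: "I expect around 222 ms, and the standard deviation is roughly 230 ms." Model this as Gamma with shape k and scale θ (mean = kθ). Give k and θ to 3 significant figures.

k ≈ 0.932, θ ≈ 238

For Gamma(k, scale θ): mean = kθ, variance = kθ², so CV = 1/√k.
CV = SD/mean = 230/222 = 1.036, hence k = 1/CV² = 0.932.
Then θ = mean/k = 222/0.932 = 238.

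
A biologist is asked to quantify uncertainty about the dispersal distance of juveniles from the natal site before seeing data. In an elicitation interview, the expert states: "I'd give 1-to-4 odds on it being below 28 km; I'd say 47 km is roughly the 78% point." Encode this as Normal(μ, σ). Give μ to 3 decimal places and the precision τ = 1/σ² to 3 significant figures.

For Normal(μ,σ), the p-quantile is μ + z_p·σ. Here z_{0.2} = -0.8416, z_{0.78} = 0.7722.
So 28 = μ − 0.8416σ and 47 = μ + 0.7722σ.
Subtracting: σ = (47 − 28)/(0.7722 − (-0.8416)) = 11.773.
Then μ = 28 − (-0.8416)·11.773 = 37.909.
Precision τ = 1/σ² = 1/11.77² = 0.00721.

μ = 37.909, τ = 0.00721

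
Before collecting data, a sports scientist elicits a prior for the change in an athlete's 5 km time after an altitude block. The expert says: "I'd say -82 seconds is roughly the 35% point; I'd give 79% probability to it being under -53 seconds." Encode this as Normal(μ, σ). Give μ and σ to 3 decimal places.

For Normal(μ,σ), the p-quantile is μ + z_p·σ. Here z_{0.35} = -0.3853, z_{0.79} = 0.8064.
So -82 = μ − 0.3853σ and -53 = μ + 0.8064σ.
Subtracting: σ = (-53 − -82)/(0.8064 − (-0.3853)) = 24.334.
Then μ = -82 − (-0.3853)·24.334 = -72.624.

μ = -72.624, σ = 24.334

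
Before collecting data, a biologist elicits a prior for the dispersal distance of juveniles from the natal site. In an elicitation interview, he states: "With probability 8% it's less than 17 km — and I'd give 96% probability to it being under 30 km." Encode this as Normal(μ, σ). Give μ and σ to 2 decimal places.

The p-quantile of Normal(μ,σ) is μ + z_p·σ, with z_{0.08} = -1.405 and z_{0.96} = 1.751.
Eliminate σ: μ = (z₂·x₁ − z₁·x₂)/(z₂ − z₁) = (1.751·17 − (-1.405)·30)/3.156 = 22.79.
Then σ = (x₂ − x₁)/(z₂ − z₁) = (30 − 17)/3.156 = 4.12.

μ = 22.79, σ = 4.12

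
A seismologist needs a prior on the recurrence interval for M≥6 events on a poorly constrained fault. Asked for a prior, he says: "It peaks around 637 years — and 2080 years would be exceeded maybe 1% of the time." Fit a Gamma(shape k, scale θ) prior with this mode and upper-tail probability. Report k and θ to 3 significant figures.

k ≈ 4.15, θ ≈ 202

Gamma(k,θ) with k>1 has mode (k−1)θ, so θ = 637/(k−1).
Need P(X < 2080) = 0.99 with θ tied to k this way. Start at k = 2, θ = 637: P(X<2080) ≈ 0.837.
Too low — raise k to concentrate. Iterating converges to k ≈ 4.15.
Then θ = 637/(4.15−1) ≈ 202.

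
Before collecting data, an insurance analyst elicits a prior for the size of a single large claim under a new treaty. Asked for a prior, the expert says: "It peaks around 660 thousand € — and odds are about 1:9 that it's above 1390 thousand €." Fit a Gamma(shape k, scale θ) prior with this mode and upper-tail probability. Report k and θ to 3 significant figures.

Gamma(k,θ) with k>1 has mode (k−1)θ, so θ = 660/(k−1).
Need P(X < 1390) = 0.9 with θ tied to k this way. Start at k = 2, θ = 660: P(X<1390) ≈ 0.622.
Too low — raise k to concentrate. Iterating converges to k ≈ 4.46.
Then θ = 660/(4.46−1) ≈ 191.

k ≈ 4.46, θ ≈ 191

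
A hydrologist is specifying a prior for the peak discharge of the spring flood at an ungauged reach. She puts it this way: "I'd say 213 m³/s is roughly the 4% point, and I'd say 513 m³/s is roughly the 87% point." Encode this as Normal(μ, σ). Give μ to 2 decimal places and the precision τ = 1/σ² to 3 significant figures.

The p-quantile of Normal(μ,σ) is μ + z_p·σ, with z_{0.04} = -1.751 and z_{0.87} = 1.126.
Eliminate σ: μ = (z₂·x₁ − z₁·x₂)/(z₂ − z₁) = (1.126·213 − (-1.751)·513)/2.877 = 395.55.
Then σ = (x₂ − x₁)/(z₂ − z₁) = (513 − 213)/2.877 = 104.27.
Precision τ = 1/σ² = 1/104.3² = 9.2e-05.

μ = 395.55, τ = 9.2e-05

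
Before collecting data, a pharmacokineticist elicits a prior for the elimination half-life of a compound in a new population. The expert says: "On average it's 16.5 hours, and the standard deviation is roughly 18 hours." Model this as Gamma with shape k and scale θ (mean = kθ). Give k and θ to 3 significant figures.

k ≈ 0.84, θ ≈ 19.6

For Gamma(k, scale θ): mean = kθ, variance = kθ², so CV = 1/√k.
CV = SD/mean = 18/16.5 = 1.091, hence k = 1/CV² = 0.84.
Then θ = mean/k = 16.5/0.84 = 19.6.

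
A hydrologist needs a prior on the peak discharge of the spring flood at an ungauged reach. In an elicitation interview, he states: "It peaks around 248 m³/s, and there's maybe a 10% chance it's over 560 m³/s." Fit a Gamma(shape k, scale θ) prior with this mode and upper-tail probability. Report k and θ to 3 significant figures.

Gamma(k,θ) with k>1 has mode (k−1)θ, so θ = 248/(k−1).
Need P(X < 560) = 0.9 with θ tied to k this way. Start at k = 2, θ = 248: P(X<560) ≈ 0.659.
Too low — raise k to concentrate. Iterating converges to k ≈ 3.9.
Then θ = 248/(3.9−1) ≈ 85.6.

k ≈ 3.9, θ ≈ 85.6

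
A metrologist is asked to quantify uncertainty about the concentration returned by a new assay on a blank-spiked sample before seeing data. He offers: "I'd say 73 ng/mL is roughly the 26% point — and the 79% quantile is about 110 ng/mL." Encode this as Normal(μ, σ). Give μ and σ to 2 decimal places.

The p-quantile of Normal(μ,σ) is μ + z_p·σ, with z_{0.26} = -0.6433 and z_{0.79} = 0.8064.
Eliminate σ: μ = (z₂·x₁ − z₁·x₂)/(z₂ − z₁) = (0.8064·73 − (-0.6433)·110)/1.45 = 89.42.
Then σ = (x₂ − x₁)/(z₂ − z₁) = (110 − 73)/1.45 = 25.52.

μ = 89.42, σ = 25.52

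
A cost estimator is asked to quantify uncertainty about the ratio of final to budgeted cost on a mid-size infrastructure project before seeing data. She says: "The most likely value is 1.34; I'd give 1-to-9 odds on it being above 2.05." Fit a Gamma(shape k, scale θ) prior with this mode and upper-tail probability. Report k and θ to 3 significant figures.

k ≈ 11.3, θ ≈ 0.13

Gamma(k,θ) with k>1 has mode (k−1)θ, so θ = 1.34/(k−1).
Need P(X < 2.05) = 0.9 with θ tied to k this way. Start at k = 2, θ = 1.34: P(X<2.05) ≈ 0.452.
Too low — raise k to concentrate. Iterating converges to k ≈ 11.3.
Then θ = 1.34/(11.3−1) ≈ 0.13.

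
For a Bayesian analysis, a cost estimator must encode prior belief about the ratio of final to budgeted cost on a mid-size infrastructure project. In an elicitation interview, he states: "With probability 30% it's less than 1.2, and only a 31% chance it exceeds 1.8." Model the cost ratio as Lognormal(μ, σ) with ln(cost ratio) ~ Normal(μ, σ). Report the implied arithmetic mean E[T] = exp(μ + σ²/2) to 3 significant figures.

E[T] ≈ 1.6

If T ~ Lognormal(μ,σ) then ln T ~ Normal(μ,σ), so the p-quantile of ln T is μ + z_p·σ.
ln(1.2) = 0.1823 and ln(1.8) = 0.5878; z_{0.3} = -0.5244, z_{0.69} = 0.4959.
σ = (0.5878 − 0.1823)/(0.4959 − (-0.5244)) = 0.397.
μ = 0.1823 − (-0.5244)·0.397 = 0.391.
E[T] = exp(μ + σ²/2) = exp(0.391 + 0.0790) = 1.6.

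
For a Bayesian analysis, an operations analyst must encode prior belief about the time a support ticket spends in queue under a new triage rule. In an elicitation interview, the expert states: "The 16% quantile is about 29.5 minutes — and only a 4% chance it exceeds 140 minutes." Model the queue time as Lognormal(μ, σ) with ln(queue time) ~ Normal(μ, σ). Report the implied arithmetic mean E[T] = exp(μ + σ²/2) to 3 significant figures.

If T ~ Lognormal(μ,σ) then ln T ~ Normal(μ,σ), so the p-quantile of ln T is μ + z_p·σ.
ln(29.5) = 3.384 and ln(140) = 4.942; z_{0.16} = -0.9945, z_{0.96} = 1.751.
σ = (4.942 − 3.384)/(1.751 − (-0.9945)) = 0.567.
μ = 3.384 − (-0.9945)·0.567 = 3.949.
E[T] = exp(μ + σ²/2) = exp(3.949 + 0.1609) = 60.9 minutes.

E[T] ≈ 60.9 minutes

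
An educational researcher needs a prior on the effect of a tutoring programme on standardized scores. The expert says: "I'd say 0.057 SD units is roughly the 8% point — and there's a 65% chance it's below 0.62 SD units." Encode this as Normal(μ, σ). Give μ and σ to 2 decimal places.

For Normal(μ,σ), the p-quantile is μ + z_p·σ. Here z_{0.08} = -1.405, z_{0.65} = 0.3853.
So 0.057 = μ − 1.405σ and 0.62 = μ + 0.3853σ.
Subtracting: σ = (0.62 − 0.057)/(0.3853 − (-1.405)) = 0.31.
Then μ = 0.057 − (-1.405)·0.31 = 0.50.

μ = 0.50, σ = 0.31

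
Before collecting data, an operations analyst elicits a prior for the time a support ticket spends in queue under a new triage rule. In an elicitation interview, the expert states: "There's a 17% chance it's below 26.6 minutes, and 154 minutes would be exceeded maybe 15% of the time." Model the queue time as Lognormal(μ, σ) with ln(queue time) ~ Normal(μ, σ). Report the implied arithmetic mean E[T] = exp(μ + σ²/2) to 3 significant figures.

E[T] ≈ 91.1 minutes

If T ~ Lognormal(μ,σ) then ln T ~ Normal(μ,σ), so the p-quantile of ln T is μ + z_p·σ.
ln(26.6) = 3.281 and ln(154) = 5.037; z_{0.17} = -0.9542, z_{0.85} = 1.036.
σ = (5.037 − 3.281)/(1.036 − (-0.9542)) = 0.882.
μ = 3.281 − (-0.9542)·0.882 = 4.123.
E[T] = exp(μ + σ²/2) = exp(4.123 + 0.3891) = 91.1 minutes.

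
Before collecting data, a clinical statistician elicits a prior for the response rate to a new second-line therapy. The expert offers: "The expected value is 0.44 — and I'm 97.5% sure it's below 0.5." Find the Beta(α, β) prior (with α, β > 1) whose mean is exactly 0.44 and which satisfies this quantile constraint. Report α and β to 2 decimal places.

α ≈ 116.73, β ≈ 148.56

With mean 0.44 fixed, write α = 0.44s, β = 0.56s where s = α+β.
Need P(θ < 0.5) = 0.975 under Beta(0.44s, 0.56s). Normal approximation: (q−m)/√(m(1−m)/s) ≈ z_{0.975} = 1.96, so s ≈ 0.44·0.56·(1.96)²/(0.5−0.44)² = 262.9.
At s = 262.9: P(θ<0.5) ≈ 0.974. Adjusting to match 0.975 gives s ≈ 265.29.
So α = 0.44·265.29 ≈ 116.73, β = 0.56·265.29 ≈ 148.56.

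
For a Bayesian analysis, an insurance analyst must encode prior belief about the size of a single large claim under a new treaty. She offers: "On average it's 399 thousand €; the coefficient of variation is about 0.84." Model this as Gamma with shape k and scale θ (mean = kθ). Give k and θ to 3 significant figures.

For Gamma(k, scale θ): mean = kθ, variance = kθ², so CV = 1/√k.
CV = 0.84, hence k = 1/CV² = 1.42.
Then θ = mean/k = 399/1.42 = 282.

k ≈ 1.42, θ ≈ 282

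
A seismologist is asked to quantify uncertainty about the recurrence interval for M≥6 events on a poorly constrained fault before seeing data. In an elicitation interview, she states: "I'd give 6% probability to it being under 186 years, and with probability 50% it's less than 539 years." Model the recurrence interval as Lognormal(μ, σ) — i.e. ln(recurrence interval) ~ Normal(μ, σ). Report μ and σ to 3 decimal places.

If T ~ Lognormal(μ,σ) then ln T ~ Normal(μ,σ), so the p-quantile of ln T is μ + z_p·σ.
ln(186) = 5.226 and ln(539) = 6.29; z_{0.06} = -1.555, z_{0.5} = 0.
σ = (6.29 − 5.226)/(0 − (-1.555)) = 0.684.
μ = 5.226 − (-1.555)·0.684 = 6.290.

μ ≈ 6.290, σ ≈ 0.684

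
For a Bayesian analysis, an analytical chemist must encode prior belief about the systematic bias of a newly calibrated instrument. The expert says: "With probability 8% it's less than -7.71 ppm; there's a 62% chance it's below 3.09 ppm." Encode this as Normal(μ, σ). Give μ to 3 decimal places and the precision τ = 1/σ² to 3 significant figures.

The p-quantile of Normal(μ,σ) is μ + z_p·σ, with z_{0.08} = -1.405 and z_{0.62} = 0.3055.
Eliminate σ: μ = (z₂·x₁ − z₁·x₂)/(z₂ − z₁) = (0.3055·-7.71 − (-1.405)·3.09)/1.711 = 1.161.
Then σ = (x₂ − x₁)/(z₂ − z₁) = (3.09 − -7.71)/1.711 = 6.314.
Precision τ = 1/σ² = 1/6.314² = 0.0251.

μ = 1.161, τ = 0.0251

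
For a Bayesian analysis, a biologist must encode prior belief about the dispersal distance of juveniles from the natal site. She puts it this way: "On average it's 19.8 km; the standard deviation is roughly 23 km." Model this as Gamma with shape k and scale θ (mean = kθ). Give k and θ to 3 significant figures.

k ≈ 0.741, θ ≈ 26.7

For Gamma(k, scale θ): mean = kθ, variance = kθ², so CV = 1/√k.
CV = SD/mean = 23/19.8 = 1.162, hence k = 1/CV² = 0.741.
Then θ = mean/k = 19.8/0.741 = 26.7.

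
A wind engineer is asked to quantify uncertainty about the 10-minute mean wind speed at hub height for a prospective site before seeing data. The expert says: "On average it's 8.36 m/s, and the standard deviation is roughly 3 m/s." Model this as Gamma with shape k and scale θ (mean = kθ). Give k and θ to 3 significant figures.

k ≈ 7.77, θ ≈ 1.08

For Gamma(k, scale θ): mean = kθ, variance = kθ², so CV = 1/√k.
CV = SD/mean = 3/8.36 = 0.3589, hence k = 1/CV² = 7.77.
Then θ = mean/k = 8.36/7.77 = 1.08.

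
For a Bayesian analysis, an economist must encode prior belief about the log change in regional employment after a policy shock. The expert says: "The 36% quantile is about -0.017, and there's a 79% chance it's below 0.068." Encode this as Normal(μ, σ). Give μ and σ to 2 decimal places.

For Normal(μ,σ), the p-quantile is μ + z_p·σ. Here z_{0.36} = -0.3585, z_{0.79} = 0.8064.
So -0.017 = μ − 0.3585σ and 0.068 = μ + 0.8064σ.
Subtracting: σ = (0.068 − -0.017)/(0.8064 − (-0.3585)) = 0.07.
Then μ = -0.017 − (-0.3585)·0.07 = 0.01.

μ = 0.01, σ = 0.07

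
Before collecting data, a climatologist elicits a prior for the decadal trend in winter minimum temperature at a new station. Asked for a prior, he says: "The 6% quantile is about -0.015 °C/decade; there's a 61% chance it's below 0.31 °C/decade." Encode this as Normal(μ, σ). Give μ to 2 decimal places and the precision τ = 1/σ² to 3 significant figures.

μ = 0.26, τ = 31.8

For Normal(μ,σ), the p-quantile is μ + z_p·σ. Here z_{0.06} = -1.555, z_{0.61} = 0.2793.
So -0.015 = μ − 1.555σ and 0.31 = μ + 0.2793σ.
Subtracting: σ = (0.31 − -0.015)/(0.2793 − (-1.555)) = 0.18.
Then μ = -0.015 − (-1.555)·0.18 = 0.26.
Precision τ = 1/σ² = 1/0.1772² = 31.8.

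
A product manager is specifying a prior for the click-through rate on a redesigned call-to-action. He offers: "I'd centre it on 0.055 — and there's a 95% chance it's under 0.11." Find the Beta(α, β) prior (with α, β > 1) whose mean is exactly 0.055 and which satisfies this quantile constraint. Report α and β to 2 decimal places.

With mean 0.055 fixed, write α = 0.055s, β = 0.945s where s = α+β.
Need P(θ < 0.11) = 0.95 under Beta(0.055s, 0.945s). Normal approximation: (q−m)/√(m(1−m)/s) ≈ z_{0.95} = 1.64, so s ≈ 0.055·0.945·(1.64)²/(0.11−0.055)² = 46.5.
At s = 46.5: P(θ<0.11) ≈ 0.931. Adjusting to match 0.95 gives s ≈ 60.05.
So α = 0.055·60.05 ≈ 3.30, β = 0.945·60.05 ≈ 56.74.

α ≈ 3.30, β ≈ 56.74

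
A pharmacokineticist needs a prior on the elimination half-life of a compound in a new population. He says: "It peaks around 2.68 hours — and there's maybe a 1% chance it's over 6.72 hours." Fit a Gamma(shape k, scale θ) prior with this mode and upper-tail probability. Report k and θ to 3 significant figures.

Gamma(k,θ) with k>1 has mode (k−1)θ, so θ = 2.68/(k−1).
Need P(X < 6.72) = 0.99 with θ tied to k this way. Start at k = 2, θ = 2.68: P(X<6.72) ≈ 0.714.
Too low — raise k to concentrate. Iterating converges to k ≈ 6.55.
Then θ = 2.68/(6.55−1) ≈ 0.483.

k ≈ 6.55, θ ≈ 0.483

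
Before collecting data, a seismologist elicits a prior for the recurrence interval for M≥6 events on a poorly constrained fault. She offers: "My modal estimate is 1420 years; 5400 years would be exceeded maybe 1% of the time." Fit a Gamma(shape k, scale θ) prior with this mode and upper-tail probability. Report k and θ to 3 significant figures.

Gamma(k,θ) with k>1 has mode (k−1)θ, so θ = 1420/(k−1).
Need P(X < 5400) = 0.99 with θ tied to k this way. Start at k = 2, θ = 1420: P(X<5400) ≈ 0.893.
Too low — raise k to concentrate. Iterating converges to k ≈ 3.38.
Then θ = 1420/(3.38−1) ≈ 598.

k ≈ 3.38, θ ≈ 598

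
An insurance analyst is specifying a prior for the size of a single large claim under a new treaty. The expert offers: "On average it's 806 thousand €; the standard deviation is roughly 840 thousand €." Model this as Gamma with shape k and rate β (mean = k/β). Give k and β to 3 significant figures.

For Gamma(k, rate β): mean = k/β, variance = k/β², so CV = 1/√k.
CV = SD/mean = 840/806 = 1.042, hence k = 1/CV² = 0.921.
Then β = k/mean = 0.921/806 = 0.00114.

k ≈ 0.921, β ≈ 0.00114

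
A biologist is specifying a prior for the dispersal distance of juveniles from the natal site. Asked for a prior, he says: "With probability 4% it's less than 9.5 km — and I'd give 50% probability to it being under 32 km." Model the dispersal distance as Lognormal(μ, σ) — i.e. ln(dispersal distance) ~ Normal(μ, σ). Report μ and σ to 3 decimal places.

If T ~ Lognormal(μ,σ) then ln T ~ Normal(μ,σ), so the p-quantile of ln T is μ + z_p·σ.
ln(9.5) = 2.251 and ln(32) = 3.466; z_{0.04} = -1.751, z_{0.5} = 0.
σ = (3.466 − 2.251)/(0 − (-1.751)) = 0.694.
μ = 2.251 − (-1.751)·0.694 = 3.466.

μ ≈ 3.466, σ ≈ 0.694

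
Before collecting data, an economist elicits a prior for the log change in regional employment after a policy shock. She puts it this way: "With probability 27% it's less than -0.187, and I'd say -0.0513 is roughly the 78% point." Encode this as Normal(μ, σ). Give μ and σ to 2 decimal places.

For Normal(μ,σ), the p-quantile is μ + z_p·σ. Here z_{0.27} = -0.6128, z_{0.78} = 0.7722.
So -0.187 = μ − 0.6128σ and -0.0513 = μ + 0.7722σ.
Subtracting: σ = (-0.0513 − -0.187)/(0.7722 − (-0.6128)) = 0.10.
Then μ = -0.187 − (-0.6128)·0.10 = -0.13.

μ = -0.13, σ = 0.10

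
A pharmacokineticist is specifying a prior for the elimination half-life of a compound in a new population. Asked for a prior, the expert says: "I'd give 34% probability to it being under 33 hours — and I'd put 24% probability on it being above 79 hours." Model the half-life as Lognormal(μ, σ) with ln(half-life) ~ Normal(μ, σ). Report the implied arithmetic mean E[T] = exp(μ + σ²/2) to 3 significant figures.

E[T] ≈ 61.7 hours

If T ~ Lognormal(μ,σ) then ln T ~ Normal(μ,σ), so the p-quantile of ln T is μ + z_p·σ.
ln(33) = 3.497 and ln(79) = 4.369; z_{0.34} = -0.4125, z_{0.76} = 0.7063.
σ = (4.369 − 3.497)/(0.7063 − (-0.4125)) = 0.780.
μ = 3.497 − (-0.4125)·0.780 = 3.818.
E[T] = exp(μ + σ²/2) = exp(3.818 + 0.3044) = 61.7 hours.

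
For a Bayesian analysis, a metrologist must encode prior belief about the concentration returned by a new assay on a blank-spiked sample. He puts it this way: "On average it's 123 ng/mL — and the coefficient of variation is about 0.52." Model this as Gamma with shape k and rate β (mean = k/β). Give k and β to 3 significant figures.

k ≈ 3.7, β ≈ 0.0301

For Gamma(k, rate β): mean = k/β, variance = k/β², so CV = 1/√k.
CV = 0.52, hence k = 1/CV² = 3.7.
Then β = k/mean = 3.7/123 = 0.0301.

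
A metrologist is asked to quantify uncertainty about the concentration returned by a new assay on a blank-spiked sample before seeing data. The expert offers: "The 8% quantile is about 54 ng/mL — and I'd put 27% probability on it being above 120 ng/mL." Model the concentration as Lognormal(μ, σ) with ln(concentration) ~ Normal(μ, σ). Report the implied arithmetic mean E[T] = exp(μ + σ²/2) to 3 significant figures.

E[T] ≈ 102 ng/mL

If T ~ Lognormal(μ,σ) then ln T ~ Normal(μ,σ), so the p-quantile of ln T is μ + z_p·σ.
ln(54) = 3.989 and ln(120) = 4.787; z_{0.08} = -1.405, z_{0.73} = 0.6128.
σ = (4.787 − 3.989)/(0.6128 − (-1.405)) = 0.396.
μ = 3.989 − (-1.405)·0.396 = 4.545.
E[T] = exp(μ + σ²/2) = exp(4.545 + 0.0783) = 102 ng/mL.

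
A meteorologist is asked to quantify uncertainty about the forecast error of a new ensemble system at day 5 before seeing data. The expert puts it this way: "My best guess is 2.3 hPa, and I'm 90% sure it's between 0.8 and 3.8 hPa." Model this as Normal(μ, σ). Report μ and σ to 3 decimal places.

A symmetric 90% interval runs μ ± z·σ with z = 1.645.
Half-width = 1.5, so σ = 1.5/1.645 = 0.912.
μ is the stated best guess, 2.300.

μ = 2.300, σ = 0.912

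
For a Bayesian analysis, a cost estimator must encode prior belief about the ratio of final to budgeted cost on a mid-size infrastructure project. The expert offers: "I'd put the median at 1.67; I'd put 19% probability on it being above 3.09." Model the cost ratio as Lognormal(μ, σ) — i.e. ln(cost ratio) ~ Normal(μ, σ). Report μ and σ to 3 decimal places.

μ ≈ 0.513, σ ≈ 0.701

If T ~ Lognormal(μ,σ) then ln T ~ Normal(μ,σ), so the p-quantile of ln T is μ + z_p·σ.
ln(1.67) = 0.5128 and ln(3.09) = 1.128; z_{0.5} = 0, z_{0.81} = 0.8779.
σ = (1.128 − 0.5128)/(0.8779 − (0)) = 0.701.
μ = 0.5128 − (0)·0.701 = 0.513.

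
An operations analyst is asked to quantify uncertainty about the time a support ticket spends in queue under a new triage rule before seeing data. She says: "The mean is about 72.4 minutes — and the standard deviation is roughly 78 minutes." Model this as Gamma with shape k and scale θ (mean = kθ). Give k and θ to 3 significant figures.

k ≈ 0.862, θ ≈ 84

For Gamma(k, scale θ): mean = kθ, variance = kθ², so CV = 1/√k.
CV = SD/mean = 78/72.4 = 1.077, hence k = 1/CV² = 0.862.
Then θ = mean/k = 72.4/0.862 = 84.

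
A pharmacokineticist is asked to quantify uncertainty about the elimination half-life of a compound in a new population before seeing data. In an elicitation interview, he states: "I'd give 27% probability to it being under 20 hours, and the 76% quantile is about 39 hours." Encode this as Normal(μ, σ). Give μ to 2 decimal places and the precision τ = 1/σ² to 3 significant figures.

The p-quantile of Normal(μ,σ) is μ + z_p·σ, with z_{0.27} = -0.6128 and z_{0.76} = 0.7063.
Eliminate σ: μ = (z₂·x₁ − z₁·x₂)/(z₂ − z₁) = (0.7063·20 − (-0.6128)·39)/1.319 = 28.83.
Then σ = (x₂ − x₁)/(z₂ − z₁) = (39 − 20)/1.319 = 14.40.
Precision τ = 1/σ² = 1/14.4² = 0.00482.

μ = 28.83, τ = 0.00482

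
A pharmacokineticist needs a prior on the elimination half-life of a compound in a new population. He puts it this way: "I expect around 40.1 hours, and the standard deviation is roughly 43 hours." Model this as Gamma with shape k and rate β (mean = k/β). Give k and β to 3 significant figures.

For Gamma(k, rate β): mean = k/β, variance = k/β², so CV = 1/√k.
CV = SD/mean = 43/40.1 = 1.072, hence k = 1/CV² = 0.87.
Then β = k/mean = 0.87/40.1 = 0.0217.

k ≈ 0.87, β ≈ 0.0217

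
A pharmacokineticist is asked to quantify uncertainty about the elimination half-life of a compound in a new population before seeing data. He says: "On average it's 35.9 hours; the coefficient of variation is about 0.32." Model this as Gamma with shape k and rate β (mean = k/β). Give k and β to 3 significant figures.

k ≈ 9.77, β ≈ 0.272

For Gamma(k, rate β): mean = k/β, variance = k/β², so CV = 1/√k.
CV = 0.32, hence k = 1/CV² = 9.77.
Then β = k/mean = 9.77/35.9 = 0.272.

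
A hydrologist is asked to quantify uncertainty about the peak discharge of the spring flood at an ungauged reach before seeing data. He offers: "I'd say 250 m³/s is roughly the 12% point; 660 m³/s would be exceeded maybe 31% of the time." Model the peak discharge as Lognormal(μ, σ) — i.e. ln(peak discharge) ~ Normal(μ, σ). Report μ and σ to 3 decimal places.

If T ~ Lognormal(μ,σ) then ln T ~ Normal(μ,σ), so the p-quantile of ln T is μ + z_p·σ.
ln(250) = 5.521 and ln(660) = 6.492; z_{0.12} = -1.175, z_{0.69} = 0.4959.
σ = (6.492 − 5.521)/(0.4959 − (-1.175)) = 0.581.
μ = 5.521 − (-1.175)·0.581 = 6.204.

μ ≈ 6.204, σ ≈ 0.581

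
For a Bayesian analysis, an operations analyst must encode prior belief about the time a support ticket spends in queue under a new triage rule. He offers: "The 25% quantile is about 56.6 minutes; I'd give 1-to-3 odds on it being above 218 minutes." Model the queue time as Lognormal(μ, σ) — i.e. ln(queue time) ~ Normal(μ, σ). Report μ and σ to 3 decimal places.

If T ~ Lognormal(μ,σ) then ln T ~ Normal(μ,σ), so the p-quantile of ln T is μ + z_p·σ.
ln(56.6) = 4.036 and ln(218) = 5.384; z_{0.25} = -0.6745, z_{0.75} = 0.6745.
σ = (5.384 − 4.036)/(0.6745 − (-0.6745)) = 1.000.
μ = 4.036 − (-0.6745)·1.000 = 4.710.

μ ≈ 4.710, σ ≈ 1.000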